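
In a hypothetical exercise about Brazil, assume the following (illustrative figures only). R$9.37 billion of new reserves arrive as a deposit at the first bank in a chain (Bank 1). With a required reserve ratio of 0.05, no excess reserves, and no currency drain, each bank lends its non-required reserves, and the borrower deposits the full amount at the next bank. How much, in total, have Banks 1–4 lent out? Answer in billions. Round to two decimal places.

Bank i lends (1 − rr)^i of the original deposit: Bank 1 lends 9.37·0.9500 = 8.9015, Bank 2 lends 9.37·0.9500² ≈ 8.4564, and so on.
Summing a geometric series: total = 9.37·[0.9500·(1 − 0.9500^4) / (1 − 0.9500)] ≈ 33.0235 billion.

R$33.02 billion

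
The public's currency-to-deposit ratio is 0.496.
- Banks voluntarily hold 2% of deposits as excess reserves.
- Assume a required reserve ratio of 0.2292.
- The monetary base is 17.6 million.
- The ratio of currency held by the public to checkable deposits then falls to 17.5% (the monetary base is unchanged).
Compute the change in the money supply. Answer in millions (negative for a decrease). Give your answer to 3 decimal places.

13.418 million

Initially m₁ = (1 + 0.496) / (0.2292 + 0.02 + 0.496) ≈ 2.007515, so M₁ = 2.007515 × 17.6 ≈ 35.3323 million.
After the change m₂ = (1 + 0.175) / (0.2292 + 0.02 + 0.175) ≈ 2.769920, so M₂ = 2.769920 × 17.6 ≈ 48.7506 million.
ΔM = M₂ − M₁ = 48.7506 − 35.3323 = 13.4183 million.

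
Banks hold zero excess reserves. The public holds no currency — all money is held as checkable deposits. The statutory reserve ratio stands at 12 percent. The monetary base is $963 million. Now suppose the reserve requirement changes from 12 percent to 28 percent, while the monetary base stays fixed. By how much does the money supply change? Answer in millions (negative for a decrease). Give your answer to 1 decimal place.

-4585.7 million

Initially m₁ = 1 / (0.12) ≈ 8.33333, so M₁ = 8.33333 × 963 ≈ 8024.9968 million.
After the change m₂ = 1 / (0.28) ≈ 3.57143, so M₂ = 3.57143 × 963 ≈ 3439.2871 million.
ΔM = M₂ − M₁ = 3439.2871 − 8024.9968 = -4585.7097 million.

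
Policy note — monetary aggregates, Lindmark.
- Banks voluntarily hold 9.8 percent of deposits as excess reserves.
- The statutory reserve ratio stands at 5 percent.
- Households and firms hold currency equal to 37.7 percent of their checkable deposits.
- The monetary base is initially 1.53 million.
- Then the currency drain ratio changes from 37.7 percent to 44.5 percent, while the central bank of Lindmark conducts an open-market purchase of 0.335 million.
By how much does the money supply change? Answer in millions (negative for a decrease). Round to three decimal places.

0.532 million

Before: m₁ = (1 + 0.377) / (0.05 + 0.098 + 0.377) ≈ 2.62286, MB₁ = 1.53, so M₁ = 2.62286 × 1.53 ≈ 4.013 million.
After: m₂ = (1 + 0.445) / (0.05 + 0.098 + 0.445) ≈ 2.43676, MB₂ = 1.53 + 0.335 = 1.865, so M₂ = 2.43676 × 1.865 ≈ 4.5446 million.
ΔM = M₂ − M₁ = 4.5446 − 4.013 = 0.5316 million.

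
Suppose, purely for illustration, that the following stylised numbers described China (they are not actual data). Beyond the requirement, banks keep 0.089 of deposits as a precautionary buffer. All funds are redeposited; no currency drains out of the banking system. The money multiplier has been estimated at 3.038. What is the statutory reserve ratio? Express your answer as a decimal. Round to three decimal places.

0.240

Using m = 3.038. Since m = (1 + c)/(c + rr + e), the denominator satisfies c + rr + e = (1 + c)/m = (1 + 0) / 3.038 ≈ 0.329164.
With c = 0 and e = 0.089, the statutory reserve ratio is 0.329164 − 0 − 0.089 = 0.240164.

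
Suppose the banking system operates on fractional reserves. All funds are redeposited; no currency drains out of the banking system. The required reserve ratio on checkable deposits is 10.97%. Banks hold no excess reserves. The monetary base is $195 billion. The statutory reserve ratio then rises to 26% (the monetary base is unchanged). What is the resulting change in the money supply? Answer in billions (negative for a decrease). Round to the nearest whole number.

-1028 billion

Initially m₁ = 1 / (0.1097) ≈ 9.1158, so M₁ = 9.1158 × 195 = 1777.581 billion.
After the change m₂ = 1 / (0.26) ≈ 3.8462, so M₂ = 3.8462 × 195 = 750.009 billion.
ΔM = M₂ − M₁ = 750.009 − 1777.581 = -1027.572 billion.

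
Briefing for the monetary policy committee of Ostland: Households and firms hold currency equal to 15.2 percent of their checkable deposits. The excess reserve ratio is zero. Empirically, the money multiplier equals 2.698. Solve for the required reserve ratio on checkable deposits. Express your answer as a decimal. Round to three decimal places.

Using m = 2.698. Since m = (1 + c)/(c + rr + e), the denominator satisfies c + rr + e = (1 + c)/m = (1 + 0.152) / 2.698 ≈ 0.426983.
With c = 0.152 and e = 0, the required reserve ratio on checkable deposits is 0.426983 − 0.152 − 0 = 0.274983.

0.275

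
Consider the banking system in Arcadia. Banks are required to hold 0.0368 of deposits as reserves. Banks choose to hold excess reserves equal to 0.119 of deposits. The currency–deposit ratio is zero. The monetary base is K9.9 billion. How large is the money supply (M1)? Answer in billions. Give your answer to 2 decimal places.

K63.54 billion

The money multiplier is m = 1 / (rr + e) = 1 / (0.0368 + 0.119) ≈ 6.4185.
So M = m × MB = 6.4185 × 9.9 ≈ 63.5432 billion.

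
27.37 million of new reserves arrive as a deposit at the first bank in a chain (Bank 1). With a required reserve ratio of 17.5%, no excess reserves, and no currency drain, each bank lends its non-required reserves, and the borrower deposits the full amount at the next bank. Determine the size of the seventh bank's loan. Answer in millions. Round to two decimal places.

7.12 million

Each bank lends a fraction (1 − rr) = 0.8250 of the deposit it receives, so Bank 7 receives 27.37·0.8250^6 and lends 27.37·0.8250^7 ≈ 7.1195 million.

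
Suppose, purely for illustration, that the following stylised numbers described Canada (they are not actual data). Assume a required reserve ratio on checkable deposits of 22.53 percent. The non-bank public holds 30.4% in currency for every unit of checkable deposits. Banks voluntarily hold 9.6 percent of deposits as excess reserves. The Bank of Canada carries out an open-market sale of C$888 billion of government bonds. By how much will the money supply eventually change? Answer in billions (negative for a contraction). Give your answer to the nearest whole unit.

-1852 billion

The money multiplier is m = (1 + c) / (rr + e + c) = (1 + 0.304) / (0.2253 + 0.096 + 0.304) ≈ 2.0854.
The sale removes 888 billion of base, so ΔM = m × ΔMB = 2.0854 × (−888) = -1851.8352 billion.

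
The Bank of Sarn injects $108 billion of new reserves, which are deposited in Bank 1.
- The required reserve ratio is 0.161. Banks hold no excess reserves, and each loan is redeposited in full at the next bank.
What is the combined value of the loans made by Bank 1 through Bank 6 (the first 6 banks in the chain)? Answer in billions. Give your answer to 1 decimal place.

Bank i lends (1 − rr)^i of the original deposit: Bank 1 lends 108·0.8390 = 90.6120, Bank 2 lends 108·0.8390² ≈ 76.0235, and so on.
Summing a geometric series: total = 108·[0.8390·(1 − 0.8390^6) / (1 − 0.8390)] ≈ 366.5023 billion.

$366.5 billion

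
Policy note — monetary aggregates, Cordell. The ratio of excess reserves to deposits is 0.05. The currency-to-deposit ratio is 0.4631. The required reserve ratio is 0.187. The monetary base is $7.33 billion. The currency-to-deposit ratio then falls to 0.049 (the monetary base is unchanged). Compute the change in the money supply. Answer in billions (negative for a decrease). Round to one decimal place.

Initially m₁ = (1 + 0.4631) / (0.187 + 0.05 + 0.4631) ≈ 2.0898, so M₁ = 2.0898 × 7.33 ≈ 15.3182 billion.
After the change m₂ = (1 + 0.049) / (0.187 + 0.05 + 0.049) ≈ 3.6678, so M₂ = 3.6678 × 7.33 ≈ 26.885 billion.
ΔM = M₂ − M₁ = 26.885 − 15.3182 = 11.5668 billion.

$11.6 billion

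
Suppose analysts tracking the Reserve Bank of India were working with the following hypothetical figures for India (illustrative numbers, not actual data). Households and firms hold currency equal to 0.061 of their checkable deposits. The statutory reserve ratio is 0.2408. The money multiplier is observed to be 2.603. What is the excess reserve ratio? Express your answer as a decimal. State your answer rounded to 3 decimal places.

0.106

Using m = 2.603. Since m = (1 + c)/(c + rr + e), the denominator satisfies c + rr + e = (1 + c)/m = (1 + 0.061) / 2.603 ≈ 0.407607.
With c = 0.061 and rr = 0.2408, the excess reserve ratio is 0.407607 − 0.061 − 0.2408 = 0.105807.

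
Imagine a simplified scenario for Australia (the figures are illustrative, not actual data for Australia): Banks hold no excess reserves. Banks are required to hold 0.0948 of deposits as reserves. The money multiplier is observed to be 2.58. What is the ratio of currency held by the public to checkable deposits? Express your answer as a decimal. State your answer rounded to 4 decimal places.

Using m = 2.58. From m = (1 + c)/(c + rr + e), rearranging gives 1 + c = m·(c + rr + e), so c·(1 − m) = m·(rr + e) − 1.
Hence c = [m·(rr + e) − 1]/(1 − m) = [2.58 × (0.0948 + 0) − 1] / (1 − 2.58) ≈ 0.478111.

0.4781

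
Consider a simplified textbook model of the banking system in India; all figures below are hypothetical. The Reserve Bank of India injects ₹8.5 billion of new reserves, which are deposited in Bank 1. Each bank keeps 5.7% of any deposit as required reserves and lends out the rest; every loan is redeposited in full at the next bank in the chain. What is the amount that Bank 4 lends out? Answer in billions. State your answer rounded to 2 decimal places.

Each bank lends a fraction (1 − rr) = 0.9430 of the deposit it receives, so Bank 4 receives 8.5·0.9430^3 and lends 8.5·0.9430^4 ≈ 6.7215 billion.

₹6.72 billion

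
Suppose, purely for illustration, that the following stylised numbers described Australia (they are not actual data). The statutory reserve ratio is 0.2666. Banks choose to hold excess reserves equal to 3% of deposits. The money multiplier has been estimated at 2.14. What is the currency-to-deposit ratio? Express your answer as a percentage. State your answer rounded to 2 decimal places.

32.04%

Using m = 2.14. From m = (1 + c)/(c + rr + e), rearranging gives 1 + c = m·(c + rr + e), so c·(1 − m) = m·(rr + e) − 1.
Hence c = [m·(rr + e) − 1]/(1 − m) = [2.14 × (0.2666 + 0.03) − 1] / (1 − 2.14) ≈ 0.320418.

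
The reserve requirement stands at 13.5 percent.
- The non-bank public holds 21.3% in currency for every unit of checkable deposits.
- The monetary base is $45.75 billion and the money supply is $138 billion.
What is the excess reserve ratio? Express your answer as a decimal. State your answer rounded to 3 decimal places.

Using m = M/MB = 138/45.75 ≈ 3.016393. Since m = (1 + c)/(c + rr + e), the denominator satisfies c + rr + e = (1 + c)/m = (1 + 0.213) / 3.016393 ≈ 0.402136.
With c = 0.213 and rr = 0.135, the excess reserve ratio is 0.402136 − 0.213 − 0.135 = 0.054136.

0.054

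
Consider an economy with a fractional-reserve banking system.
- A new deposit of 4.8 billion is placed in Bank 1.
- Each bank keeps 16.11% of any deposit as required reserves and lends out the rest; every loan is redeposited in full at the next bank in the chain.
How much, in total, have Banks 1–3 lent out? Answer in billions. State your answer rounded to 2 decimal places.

Bank i lends (1 − rr)^i of the original deposit: Bank 1 lends 4.8·0.8389 ≈ 4.0267, Bank 2 lends 4.8·0.8389² ≈ 3.3780, and so on.
Summing a geometric series: total = 4.8·[0.8389·(1 − 0.8389^3) / (1 − 0.8389)] ≈ 10.2386 billion.

10.24 billion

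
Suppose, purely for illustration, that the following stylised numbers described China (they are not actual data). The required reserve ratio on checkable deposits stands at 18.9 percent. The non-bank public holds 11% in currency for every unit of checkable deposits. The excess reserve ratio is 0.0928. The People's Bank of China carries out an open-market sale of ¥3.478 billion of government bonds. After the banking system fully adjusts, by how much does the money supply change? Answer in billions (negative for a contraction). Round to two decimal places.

The money multiplier is m = (1 + c) / (rr + e + c) = (1 + 0.11) / (0.189 + 0.0928 + 0.11) ≈ 2.8331.
The sale removes 3.478 billion of base, so ΔM = m × ΔMB = 2.8331 × (−3.478) ≈ -9.8535 billion.

-9.85 billion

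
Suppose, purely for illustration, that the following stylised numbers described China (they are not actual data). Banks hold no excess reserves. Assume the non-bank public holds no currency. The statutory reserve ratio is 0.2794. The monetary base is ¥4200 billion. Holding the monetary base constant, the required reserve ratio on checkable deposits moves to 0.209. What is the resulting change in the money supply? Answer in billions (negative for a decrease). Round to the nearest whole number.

Initially m₁ = 1 / (0.2794) ≈ 3.57910, so M₁ = 3.57910 × 4200 = 15032.22 billion.
After the change m₂ = 1 / (0.209) ≈ 4.78469, so M₂ = 4.78469 × 4200 = 20095.698 billion.
ΔM = M₂ − M₁ = 20095.698 − 15032.22 = 5063.478 billion.

¥5063 billion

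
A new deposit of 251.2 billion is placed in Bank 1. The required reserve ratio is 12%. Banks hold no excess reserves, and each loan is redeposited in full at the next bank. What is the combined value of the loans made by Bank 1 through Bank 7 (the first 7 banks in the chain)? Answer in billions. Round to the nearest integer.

Bank i lends (1 − rr)^i of the original deposit: Bank 1 lends 251.2·0.8800 = 221.0560, Bank 2 lends 251.2·0.8800² ≈ 194.5293, and so on.
Summing a geometric series: total = 251.2·[0.8800·(1 − 0.8800^7) / (1 − 0.8800)] ≈ 1089.2984 billion.

1089 billion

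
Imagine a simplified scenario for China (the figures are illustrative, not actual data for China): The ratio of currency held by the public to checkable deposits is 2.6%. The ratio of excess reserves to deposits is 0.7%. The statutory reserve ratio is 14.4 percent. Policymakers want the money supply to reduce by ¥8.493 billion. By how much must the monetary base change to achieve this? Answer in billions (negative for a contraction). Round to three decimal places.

The money multiplier is m = (1 + c) / (rr + e + c) = (1 + 0.026) / (0.144 + 0.007 + 0.026) ≈ 5.79661.
ΔMB = ΔM / m = (−8.493) / 5.79661 ≈ -1.4652 billion.

-1.465 billion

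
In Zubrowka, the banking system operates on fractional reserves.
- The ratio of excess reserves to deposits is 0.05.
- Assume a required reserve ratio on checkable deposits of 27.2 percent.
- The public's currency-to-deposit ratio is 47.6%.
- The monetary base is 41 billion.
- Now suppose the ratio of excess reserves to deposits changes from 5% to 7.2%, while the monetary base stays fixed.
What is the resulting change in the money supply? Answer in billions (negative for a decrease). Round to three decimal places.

Initially m₁ = (1 + 0.476) / (0.272 + 0.05 + 0.476) ≈ 1.849624, so M₁ = 1.849624 × 41 ≈ 75.8346 billion.
After the change m₂ = (1 + 0.476) / (0.272 + 0.072 + 0.476) = 1.8, so M₂ = 1.8 × 41 = 73.8 billion.
ΔM = M₂ − M₁ = 73.8 − 75.8346 = -2.0346 billion.

-2.035 billion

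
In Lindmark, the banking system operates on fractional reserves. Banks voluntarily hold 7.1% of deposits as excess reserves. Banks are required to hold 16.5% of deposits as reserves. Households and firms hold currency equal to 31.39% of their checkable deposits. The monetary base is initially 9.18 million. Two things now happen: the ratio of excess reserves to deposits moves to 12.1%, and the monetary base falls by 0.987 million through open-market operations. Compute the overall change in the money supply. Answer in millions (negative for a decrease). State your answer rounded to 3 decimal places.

Before: m₁ = (1 + 0.3139) / (0.165 + 0.071 + 0.3139) ≈ 2.38934, MB₁ = 9.18, so M₁ = 2.38934 × 9.18 ≈ 21.9341 million.
After: m₂ = (1 + 0.3139) / (0.165 + 0.121 + 0.3139) ≈ 2.19020, MB₂ = 9.18 − 0.987 = 8.193, so M₂ = 2.19020 × 8.193 ≈ 17.9443 million.
ΔM = M₂ − M₁ = 17.9443 − 21.9341 = -3.9898 million.

-3.990 million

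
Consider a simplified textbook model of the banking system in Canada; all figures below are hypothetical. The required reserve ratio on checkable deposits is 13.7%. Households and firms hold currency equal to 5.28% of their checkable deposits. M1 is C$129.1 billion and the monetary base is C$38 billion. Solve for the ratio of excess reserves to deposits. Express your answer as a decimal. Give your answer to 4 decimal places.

Using m = M/MB = 129.1/38 ≈ 3.397368. Since m = (1 + c)/(c + rr + e), the denominator satisfies c + rr + e = (1 + c)/m = (1 + 0.0528) / 3.397368 ≈ 0.309887.
With c = 0.0528 and rr = 0.137, the ratio of excess reserves to deposits is 0.309887 − 0.0528 − 0.137 = 0.120087.

0.1201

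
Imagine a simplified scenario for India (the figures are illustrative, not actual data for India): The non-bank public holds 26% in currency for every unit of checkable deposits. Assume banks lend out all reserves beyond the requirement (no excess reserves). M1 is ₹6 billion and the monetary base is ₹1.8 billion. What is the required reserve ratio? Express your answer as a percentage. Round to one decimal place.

Using m = M/MB = 6/1.8 ≈ 3.333333. Since m = (1 + c)/(c + rr + e), the denominator satisfies c + rr + e = (1 + c)/m = (1 + 0.26) / 3.333333 ≈ 0.378000.
With c = 0.26 and e = 0, the required reserve ratio is 0.378000 − 0.26 − 0 = 0.118.

11.8%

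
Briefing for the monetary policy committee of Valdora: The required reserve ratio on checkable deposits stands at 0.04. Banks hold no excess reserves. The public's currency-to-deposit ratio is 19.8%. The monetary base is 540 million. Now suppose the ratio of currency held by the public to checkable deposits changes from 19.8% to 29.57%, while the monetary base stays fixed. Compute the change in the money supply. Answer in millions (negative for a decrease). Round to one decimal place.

-633.9 million

Initially m₁ = (1 + 0.198) / (0.04 + 0.198) ≈ 5.03361, so M₁ = 5.03361 × 540 = 2718.1494 million.
After the change m₂ = (1 + 0.2957) / (0.04 + 0.2957) ≈ 3.85970, so M₂ = 3.85970 × 540 = 2084.238 million.
ΔM = M₂ − M₁ = 2084.238 − 2718.1494 = -633.9114 million.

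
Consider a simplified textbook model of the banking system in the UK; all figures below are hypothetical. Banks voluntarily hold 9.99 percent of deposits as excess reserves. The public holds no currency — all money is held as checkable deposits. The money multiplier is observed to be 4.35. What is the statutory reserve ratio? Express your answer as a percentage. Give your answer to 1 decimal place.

13.0%

Using m = 4.35. Since m = (1 + c)/(c + rr + e), the denominator satisfies c + rr + e = (1 + c)/m = (1 + 0) / 4.35 ≈ 0.229885.
With c = 0 and e = 0.0999, the statutory reserve ratio is 0.229885 − 0 − 0.0999 = 0.129985.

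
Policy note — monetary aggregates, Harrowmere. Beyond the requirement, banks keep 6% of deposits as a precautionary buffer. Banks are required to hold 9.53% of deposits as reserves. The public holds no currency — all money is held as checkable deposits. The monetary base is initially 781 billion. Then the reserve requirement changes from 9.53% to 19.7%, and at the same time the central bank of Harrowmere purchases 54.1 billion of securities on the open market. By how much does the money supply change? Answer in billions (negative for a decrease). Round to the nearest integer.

Before: m₁ = 1 / (0.0953 + 0.06) ≈ 6.4392, MB₁ = 781, so M₁ = 6.4392 × 781 = 5029.0152 billion.
After: m₂ = 1 / (0.197 + 0.06) ≈ 3.8911, MB₂ = 781 + 54.1 = 835.1, so M₂ = 3.8911 × 835.1 ≈ 3249.4576 billion.
ΔM = M₂ − M₁ = 3249.4576 − 5029.0152 = -1779.5576 billion.

-1780 billion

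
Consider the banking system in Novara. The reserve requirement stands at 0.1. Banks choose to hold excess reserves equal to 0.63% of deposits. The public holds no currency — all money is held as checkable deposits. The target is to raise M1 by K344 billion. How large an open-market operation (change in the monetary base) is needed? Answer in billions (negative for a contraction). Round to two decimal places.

K36.57 billion

The money multiplier is m = 1 / (rr + e) = 1 / (0.1 + 0.0063) ≈ 9.407338.
ΔMB = ΔM / m = (+344) / 9.407338 ≈ 36.5672 billion.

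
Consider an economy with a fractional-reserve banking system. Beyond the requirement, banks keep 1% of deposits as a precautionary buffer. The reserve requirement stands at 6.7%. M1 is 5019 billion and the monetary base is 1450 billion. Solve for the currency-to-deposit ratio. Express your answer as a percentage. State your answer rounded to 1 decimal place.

Using m = M/MB = 5019/1450 ≈ 3.461379. From m = (1 + c)/(c + rr + e), rearranging gives 1 + c = m·(c + rr + e), so c·(1 − m) = m·(rr + e) − 1.
Hence c = [m·(rr + e) − 1]/(1 − m) = [3.461379 × (0.067 + 0.01) − 1] / (1 − 3.461379) ≈ 0.297993.

29.8%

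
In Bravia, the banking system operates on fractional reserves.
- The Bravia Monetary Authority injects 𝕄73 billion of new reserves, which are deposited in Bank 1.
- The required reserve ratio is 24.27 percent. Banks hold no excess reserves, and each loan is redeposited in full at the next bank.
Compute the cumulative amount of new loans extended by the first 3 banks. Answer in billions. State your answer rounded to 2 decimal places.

𝕄128.85 billion

Bank i lends (1 − rr)^i of the original deposit: Bank 1 lends 73·0.7573 = 55.2829, Bank 2 lends 73·0.7573² ≈ 41.8657, and so on.
Summing a geometric series: total = 73·[0.7573·(1 − 0.7573^3) / (1 − 0.7573)] ≈ 128.8536 billion.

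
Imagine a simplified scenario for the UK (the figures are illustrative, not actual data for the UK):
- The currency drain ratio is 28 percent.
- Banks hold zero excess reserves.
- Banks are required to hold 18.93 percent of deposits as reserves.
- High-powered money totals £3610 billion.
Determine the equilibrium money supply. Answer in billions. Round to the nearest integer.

£9846 billion

The money multiplier is m = (1 + c) / (rr + c) = (1 + 0.28) / (0.1893 + 0.28) ≈ 2.72747.
So M = m × MB = 2.72747 × 3610 = 9846.1667 billion.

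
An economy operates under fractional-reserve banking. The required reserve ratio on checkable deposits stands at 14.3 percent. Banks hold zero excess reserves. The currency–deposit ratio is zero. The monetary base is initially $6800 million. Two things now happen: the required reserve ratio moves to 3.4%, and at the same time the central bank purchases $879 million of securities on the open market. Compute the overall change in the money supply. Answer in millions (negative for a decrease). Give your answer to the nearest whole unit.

Before: m₁ = 1 / (0.143) ≈ 6.99301, MB₁ = 6800, so M₁ = 6.99301 × 6800 = 47552.468 million.
After: m₂ = 1 / (0.034) ≈ 29.41176, MB₂ = 6800 + 879 = 7679, so M₂ = 29.41176 × 7679 ≈ 225852.905 million.
ΔM = M₂ − M₁ = 225852.905 − 47552.468 = 178300.437 million.

$178300 million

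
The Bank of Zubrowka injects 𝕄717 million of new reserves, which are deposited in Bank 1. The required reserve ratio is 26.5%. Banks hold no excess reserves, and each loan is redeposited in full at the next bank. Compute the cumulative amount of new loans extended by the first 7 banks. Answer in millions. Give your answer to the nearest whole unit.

𝕄1758 million

Bank i lends (1 − rr)^i of the original deposit: Bank 1 lends 717·0.7350 = 526.9950, Bank 2 lends 717·0.7350² ≈ 387.3413, and so on.
Summing a geometric series: total = 717·[0.7350·(1 − 0.7350^7) / (1 − 0.7350)] ≈ 1758.2129 million.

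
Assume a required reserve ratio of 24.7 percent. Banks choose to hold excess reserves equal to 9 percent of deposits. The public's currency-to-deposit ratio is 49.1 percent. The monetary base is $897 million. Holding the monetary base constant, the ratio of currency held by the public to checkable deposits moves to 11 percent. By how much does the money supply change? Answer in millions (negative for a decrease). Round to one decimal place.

Initially m₁ = (1 + 0.491) / (0.247 + 0.09 + 0.491) ≈ 1.80072, so M₁ = 1.80072 × 897 ≈ 1615.2458 million.
After the change m₂ = (1 + 0.11) / (0.247 + 0.09 + 0.11) ≈ 2.48322, so M₂ = 2.48322 × 897 ≈ 2227.4483 million.
ΔM = M₂ − M₁ = 2227.4483 − 1615.2458 = 612.2025 million.

$612.2 million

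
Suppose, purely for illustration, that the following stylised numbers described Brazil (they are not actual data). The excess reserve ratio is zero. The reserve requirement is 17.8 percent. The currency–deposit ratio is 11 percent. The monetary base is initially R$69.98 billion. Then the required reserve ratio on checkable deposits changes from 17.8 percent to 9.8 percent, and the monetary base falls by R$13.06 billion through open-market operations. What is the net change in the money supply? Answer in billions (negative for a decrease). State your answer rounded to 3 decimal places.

R$34.041 billion

Before: m₁ = (1 + 0.11) / (0.178 + 0.11) ≈ 3.854167, MB₁ = 69.98, so M₁ = 3.854167 × 69.98 ≈ 269.7146 billion.
After: m₂ = (1 + 0.11) / (0.098 + 0.11) ≈ 5.336538, MB₂ = 69.98 − 13.06 = 56.92, so M₂ = 5.336538 × 56.92 ≈ 303.7557 billion.
ΔM = M₂ − M₁ = 303.7557 − 269.7146 = 34.0411 billion.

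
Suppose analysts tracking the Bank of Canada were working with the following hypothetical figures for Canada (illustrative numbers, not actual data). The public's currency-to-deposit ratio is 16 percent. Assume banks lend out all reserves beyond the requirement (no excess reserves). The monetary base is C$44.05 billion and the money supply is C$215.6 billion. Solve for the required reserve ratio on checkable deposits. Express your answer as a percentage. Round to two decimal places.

7.70%

Using m = M/MB = 215.6/44.05 ≈ 4.894438. Since m = (1 + c)/(c + rr + e), the denominator satisfies c + rr + e = (1 + c)/m = (1 + 0.16) / 4.894438 ≈ 0.237004.
With c = 0.16 and e = 0, the required reserve ratio on checkable deposits is 0.237004 − 0.16 − 0 = 0.077004.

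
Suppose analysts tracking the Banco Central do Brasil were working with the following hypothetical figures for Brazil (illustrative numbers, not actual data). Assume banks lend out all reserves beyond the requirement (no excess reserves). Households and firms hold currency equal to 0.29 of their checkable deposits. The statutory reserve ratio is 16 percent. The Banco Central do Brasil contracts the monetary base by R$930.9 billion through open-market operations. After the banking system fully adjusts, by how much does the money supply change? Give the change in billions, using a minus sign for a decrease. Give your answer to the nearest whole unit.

-2669 billion

The money multiplier is m = (1 + c) / (rr + c) = (1 + 0.29) / (0.16 + 0.29) ≈ 2.8667.
The sale removes 930.9 billion of base, so ΔM = m × ΔMB = 2.8667 × (−930.9) ≈ -2668.611 billion.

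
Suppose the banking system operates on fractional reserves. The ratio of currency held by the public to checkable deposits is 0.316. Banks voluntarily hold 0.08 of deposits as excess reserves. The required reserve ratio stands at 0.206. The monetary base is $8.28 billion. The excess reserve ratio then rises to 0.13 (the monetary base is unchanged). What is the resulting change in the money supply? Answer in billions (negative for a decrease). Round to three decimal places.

Initially m₁ = (1 + 0.316) / (0.206 + 0.08 + 0.316) ≈ 2.18605, so M₁ = 2.18605 × 8.28 ≈ 18.1005 billion.
After the change m₂ = (1 + 0.316) / (0.206 + 0.13 + 0.316) ≈ 2.01840, so M₂ = 2.01840 × 8.28 ≈ 16.7124 billion.
ΔM = M₂ − M₁ = 16.7124 − 18.1005 = -1.3881 billion.

-1.388 billion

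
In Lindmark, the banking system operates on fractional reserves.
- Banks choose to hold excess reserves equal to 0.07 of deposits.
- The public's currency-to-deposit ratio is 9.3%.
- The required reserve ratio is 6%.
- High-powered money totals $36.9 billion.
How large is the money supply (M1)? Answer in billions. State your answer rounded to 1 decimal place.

$180.9 billion

The money multiplier is m = (1 + c) / (rr + e + c) = (1 + 0.093) / (0.06 + 0.07 + 0.093) ≈ 4.9013.
So M = m × MB = 4.9013 × 36.9 ≈ 180.858 billion.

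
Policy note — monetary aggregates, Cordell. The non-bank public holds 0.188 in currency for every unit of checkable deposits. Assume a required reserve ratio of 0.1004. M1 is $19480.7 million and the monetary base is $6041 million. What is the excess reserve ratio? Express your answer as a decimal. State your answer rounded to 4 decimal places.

Using m = M/MB = 19480.7/6041 ≈ 3.224748. Since m = (1 + c)/(c + rr + e), the denominator satisfies c + rr + e = (1 + c)/m = (1 + 0.188) / 3.224748 ≈ 0.368401.
With c = 0.188 and rr = 0.1004, the excess reserve ratio is 0.368401 − 0.188 − 0.1004 = 0.080001.

0.0800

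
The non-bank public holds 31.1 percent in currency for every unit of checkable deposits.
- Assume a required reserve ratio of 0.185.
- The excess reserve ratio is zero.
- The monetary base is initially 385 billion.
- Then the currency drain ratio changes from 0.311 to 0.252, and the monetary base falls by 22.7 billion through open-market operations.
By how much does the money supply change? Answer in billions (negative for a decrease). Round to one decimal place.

Before: m₁ = (1 + 0.311) / (0.185 + 0.311) ≈ 2.64315, MB₁ = 385, so M₁ = 2.64315 × 385 ≈ 1017.6128 billion.
After: m₂ = (1 + 0.252) / (0.185 + 0.252) ≈ 2.86499, MB₂ = 385 − 22.7 = 362.3, so M₂ = 2.86499 × 362.3 ≈ 1037.9859 billion.
ΔM = M₂ − M₁ = 1037.9859 − 1017.6128 = 20.3731 billion.

20.4 billion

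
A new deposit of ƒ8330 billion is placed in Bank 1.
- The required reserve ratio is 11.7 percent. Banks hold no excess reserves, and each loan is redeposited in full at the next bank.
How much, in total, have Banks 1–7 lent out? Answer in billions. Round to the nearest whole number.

Bank i lends (1 − rr)^i of the original deposit: Bank 1 lends 8330·0.8830 = 7355.3900, Bank 2 lends 8330·0.8830² ≈ 6494.8094, and so on.
Summing a geometric series: total = 8330·[0.8830·(1 − 0.8830^7) / (1 − 0.8830)] ≈ 36555.1320 billion.

ƒ36555 billion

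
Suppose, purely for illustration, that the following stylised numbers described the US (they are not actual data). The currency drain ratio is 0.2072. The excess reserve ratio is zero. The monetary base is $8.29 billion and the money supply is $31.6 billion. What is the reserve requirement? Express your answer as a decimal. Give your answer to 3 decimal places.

Using m = M/MB = 31.6/8.29 ≈ 3.811821. Since m = (1 + c)/(c + rr + e), the denominator satisfies c + rr + e = (1 + c)/m = (1 + 0.2072) / 3.811821 ≈ 0.316699.
With c = 0.2072 and e = 0, the reserve requirement is 0.316699 − 0.2072 − 0 = 0.109499.

0.109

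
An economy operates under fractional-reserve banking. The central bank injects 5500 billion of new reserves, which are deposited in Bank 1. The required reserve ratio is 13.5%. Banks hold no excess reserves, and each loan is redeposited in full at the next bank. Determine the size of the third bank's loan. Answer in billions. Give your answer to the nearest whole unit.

3560 billion

Each bank lends a fraction (1 − rr) = 0.8650 of the deposit it receives, so Bank 3 receives 5500·0.8650^2 and lends 5500·0.8650^3 ≈ 3559.6804 billion.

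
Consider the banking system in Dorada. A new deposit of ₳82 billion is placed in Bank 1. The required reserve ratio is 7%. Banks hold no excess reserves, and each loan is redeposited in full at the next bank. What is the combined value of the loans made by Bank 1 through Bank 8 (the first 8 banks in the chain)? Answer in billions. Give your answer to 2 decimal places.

₳479.80 billion

Bank i lends (1 − rr)^i of the original deposit: Bank 1 lends 82·0.9300 = 76.2600, Bank 2 lends 82·0.9300² = 70.9218, and so on.
Summing a geometric series: total = 82·[0.9300·(1 − 0.9300^8) / (1 − 0.9300)] ≈ 479.8042 billion.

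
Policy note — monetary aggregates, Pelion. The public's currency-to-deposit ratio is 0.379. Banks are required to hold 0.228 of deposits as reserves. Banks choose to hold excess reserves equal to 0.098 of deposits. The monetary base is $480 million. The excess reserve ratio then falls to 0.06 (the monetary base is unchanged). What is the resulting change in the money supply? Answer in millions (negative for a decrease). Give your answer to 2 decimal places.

Initially m₁ = (1 + 0.379) / (0.228 + 0.098 + 0.379) ≈ 1.956028, so M₁ = 1.956028 × 480 ≈ 938.8934 million.
After the change m₂ = (1 + 0.379) / (0.228 + 0.06 + 0.379) ≈ 2.067466, so M₂ = 2.067466 × 480 ≈ 992.3837 million.
ΔM = M₂ − M₁ = 992.3837 − 938.8934 = 53.4903 million.

$53.49 million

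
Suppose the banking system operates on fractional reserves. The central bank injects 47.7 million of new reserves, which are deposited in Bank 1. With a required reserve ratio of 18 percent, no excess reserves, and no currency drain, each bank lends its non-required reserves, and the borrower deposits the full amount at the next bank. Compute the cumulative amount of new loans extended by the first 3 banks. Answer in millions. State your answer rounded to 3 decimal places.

Bank i lends (1 − rr)^i of the original deposit: Bank 1 lends 47.7·0.8200 = 39.1140, Bank 2 lends 47.7·0.8200² ≈ 32.0735, and so on.
Summing a geometric series: total = 47.7·[0.8200·(1 − 0.8200^3) / (1 − 0.8200)] ≈ 97.4877 million.

97.488 million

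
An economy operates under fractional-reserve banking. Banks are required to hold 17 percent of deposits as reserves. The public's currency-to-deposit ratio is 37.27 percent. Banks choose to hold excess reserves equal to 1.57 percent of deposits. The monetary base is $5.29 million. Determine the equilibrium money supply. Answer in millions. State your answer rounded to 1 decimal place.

The money multiplier is m = (1 + c) / (rr + e + c) = (1 + 0.3727) / (0.17 + 0.0157 + 0.3727) ≈ 2.4583.
So M = m × MB = 2.4583 × 5.29 ≈ 13.0044 million.

$13.0 million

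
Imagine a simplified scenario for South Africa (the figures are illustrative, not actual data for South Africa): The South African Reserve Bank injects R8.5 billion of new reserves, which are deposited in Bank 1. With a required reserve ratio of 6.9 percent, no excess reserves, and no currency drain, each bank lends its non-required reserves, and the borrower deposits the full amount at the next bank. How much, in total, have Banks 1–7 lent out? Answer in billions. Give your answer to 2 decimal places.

Bank i lends (1 − rr)^i of the original deposit: Bank 1 lends 8.5·0.9310 = 7.9135, Bank 2 lends 8.5·0.9310² ≈ 7.3675, and so on.
Summing a geometric series: total = 8.5·[0.9310·(1 − 0.9310^7) / (1 − 0.9310)] ≈ 45.1592 billion.

R45.16 billion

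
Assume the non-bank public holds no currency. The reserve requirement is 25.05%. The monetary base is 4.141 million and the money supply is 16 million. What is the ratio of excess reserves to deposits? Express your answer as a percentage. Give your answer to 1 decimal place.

0.8%

Using m = M/MB = 16/4.141 ≈ 3.863801. Since m = (1 + c)/(c + rr + e), the denominator satisfies c + rr + e = (1 + c)/m = (1 + 0) / 3.863801 ≈ 0.258813.
With c = 0 and rr = 0.2505, the ratio of excess reserves to deposits is 0.258813 − 0 − 0.2505 = 0.008313.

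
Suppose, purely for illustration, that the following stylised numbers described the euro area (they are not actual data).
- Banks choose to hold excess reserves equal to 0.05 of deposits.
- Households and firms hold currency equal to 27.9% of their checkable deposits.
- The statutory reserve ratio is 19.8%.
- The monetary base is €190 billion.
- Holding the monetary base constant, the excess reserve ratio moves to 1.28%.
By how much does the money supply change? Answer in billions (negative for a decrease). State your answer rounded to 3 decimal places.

€35.022 billion

Initially m₁ = (1 + 0.279) / (0.198 + 0.05 + 0.279) ≈ 2.4269450, so M₁ = 2.4269450 × 190 ≈ 461.1196 billion.
After the change m₂ = (1 + 0.279) / (0.198 + 0.0128 + 0.279) ≈ 2.6112699, so M₂ = 2.6112699 × 190 ≈ 496.1413 billion.
ΔM = M₂ − M₁ = 496.1413 − 461.1196 = 35.0217 billion.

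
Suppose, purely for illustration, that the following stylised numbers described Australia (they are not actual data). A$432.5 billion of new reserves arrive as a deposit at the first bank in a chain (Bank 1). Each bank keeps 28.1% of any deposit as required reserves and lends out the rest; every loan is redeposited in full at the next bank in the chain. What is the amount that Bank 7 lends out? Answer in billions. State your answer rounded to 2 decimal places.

A$42.96 billion

Each bank lends a fraction (1 − rr) = 0.7190 of the deposit it receives, so Bank 7 receives 432.5·0.7190^6 and lends 432.5·0.7190^7 ≈ 42.9624 billion.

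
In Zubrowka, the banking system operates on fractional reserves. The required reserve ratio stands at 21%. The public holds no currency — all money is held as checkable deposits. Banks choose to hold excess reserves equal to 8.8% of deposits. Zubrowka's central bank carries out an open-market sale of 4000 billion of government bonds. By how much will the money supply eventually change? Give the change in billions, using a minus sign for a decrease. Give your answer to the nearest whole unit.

The money multiplier is m = 1 / (rr + e) = 1 / (0.21 + 0.088) ≈ 3.35570.
The sale removes 4000 billion of base, so ΔM = m × ΔMB = 3.35570 × (−4000) = -13422.8 billion.

-13423 billion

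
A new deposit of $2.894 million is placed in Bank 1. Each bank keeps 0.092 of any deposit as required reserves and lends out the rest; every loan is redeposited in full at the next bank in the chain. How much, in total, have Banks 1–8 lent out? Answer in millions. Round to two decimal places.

Bank i lends (1 − rr)^i of the original deposit: Bank 1 lends 2.894·0.9080 ≈ 2.6278, Bank 2 lends 2.894·0.9080² ≈ 2.3860, and so on.
Summing a geometric series: total = 2.894·[0.9080·(1 − 0.9080^8) / (1 − 0.9080)] ≈ 15.3653 million.

$15.37 million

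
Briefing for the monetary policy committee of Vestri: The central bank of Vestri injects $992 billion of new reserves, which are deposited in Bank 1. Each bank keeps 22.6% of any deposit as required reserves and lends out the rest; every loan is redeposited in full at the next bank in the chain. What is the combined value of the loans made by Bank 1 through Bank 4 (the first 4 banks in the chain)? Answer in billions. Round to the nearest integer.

Bank i lends (1 − rr)^i of the original deposit: Bank 1 lends 992·0.7740 = 767.8080, Bank 2 lends 992·0.7740² ≈ 594.2834, and so on.
Summing a geometric series: total = 992·[0.7740·(1 − 0.7740^4) / (1 − 0.7740)] ≈ 2178.0877 billion.

$2178 billion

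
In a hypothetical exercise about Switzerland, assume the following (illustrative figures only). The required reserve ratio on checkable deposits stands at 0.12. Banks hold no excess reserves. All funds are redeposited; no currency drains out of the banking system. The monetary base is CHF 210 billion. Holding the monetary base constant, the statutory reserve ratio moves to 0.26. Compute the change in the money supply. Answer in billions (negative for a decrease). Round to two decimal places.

-942.31 billion

Initially m₁ = 1 / (0.12) ≈ 8.333333, so M₁ = 8.333333 × 210 ≈ 1749.9999 billion.
After the change m₂ = 1 / (0.26) ≈ 3.846154, so M₂ = 3.846154 × 210 ≈ 807.6923 billion.
ΔM = M₂ − M₁ = 807.6923 − 1749.9999 = -942.3076 billion.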